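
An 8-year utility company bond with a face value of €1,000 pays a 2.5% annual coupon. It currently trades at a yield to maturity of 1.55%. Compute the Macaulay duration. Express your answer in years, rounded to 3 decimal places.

Periodic yield y = 0.0155. Discount each cash flow and weight by its year:
  t   CF        PV=CF/(1+0.0155)^t    t·PV
  1        25.00        24.6184        24.6184
  2        25.00        24.2427        48.4853
  3        25.00        23.8726        71.6179
  4        25.00        23.5082        94.0330
  5        25.00        23.1494       115.7472
  6        25.00        22.7961       136.7766
  7        25.00        22.4481       157.1370
  8     1,025.00       906.3260     7,250.6081
  Σ                  1,070.9616     7,899.0234
Price P = Σ PV = 1,070.9616.
Macaulay duration = Σ(t·PV) / P = 7,899.0234 / 1,070.9616 = 7.37564 years.

7.376 years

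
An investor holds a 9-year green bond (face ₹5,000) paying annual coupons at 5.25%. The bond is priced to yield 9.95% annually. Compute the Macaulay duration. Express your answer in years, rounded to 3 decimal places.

Periodic yield y = 0.0995. Discount each cash flow and weight by its year:
  t   CF        PV=CF/(1+0.0995)^t    t·PV
  1       262.50       238.7449       238.7449
  2       262.50       217.1395       434.2790
  3       262.50       197.4893       592.4679
  4       262.50       179.6174       718.4695
  5       262.50       163.3628       816.8139
  6       262.50       148.5792       891.4750
  7       262.50       135.1334       945.9337
  8       262.50       122.9044       983.2352
  9     5,262.50     2,240.9646    20,168.6818
  Σ                  3,643.9355    25,790.1011
Price P = Σ PV = 3,643.9355.
Macaulay duration = Σ(t·PV) / P = 25,790.1011 / 3,643.9355 = 7.07754 years.

7.078 years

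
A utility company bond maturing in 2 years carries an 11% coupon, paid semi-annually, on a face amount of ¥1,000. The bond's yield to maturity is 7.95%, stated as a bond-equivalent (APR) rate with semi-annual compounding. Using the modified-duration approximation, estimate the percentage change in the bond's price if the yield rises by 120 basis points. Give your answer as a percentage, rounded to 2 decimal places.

Periodic yield y = 0.03975. Modified duration first:
  t   CF        PV=CF/(1+0.03975)^t    t·PV
  1        55.00        52.8973        52.8973
  2        55.00        50.8750       101.7501
  3        55.00        48.9301       146.7902
  4     1,055.00       902.6861     3,610.7443
  Σ                  1,055.3885     3,912.1820
P = 1,055.3885; D_Mac = 3.70686 half-year periods = 1.85343 yrs; D_mod = 1.85343/(1+0.03975) = 1.78257 yrs.
ΔP/P ≈ -D_mod · Δy = -1.78257 × (+0.012) = -0.021391 = -2.1391%.

-2.14%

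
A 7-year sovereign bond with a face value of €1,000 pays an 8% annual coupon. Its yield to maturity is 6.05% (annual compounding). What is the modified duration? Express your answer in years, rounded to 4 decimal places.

Periodic yield y = 0.0605. First find Macaulay duration:
  t   CF        PV=CF/(1+0.0605)^t    t·PV
  1        80.00        75.4361        75.4361
  2        80.00        71.1326       142.2652
  3        80.00        67.0746       201.2237
  4        80.00        63.2481       252.9923
  5        80.00        59.6399       298.1993
  6        80.00        56.2375       337.4250
  7     1,080.00       715.8945     5,011.2617
  Σ                  1,108.6632     6,318.8033
P = 1,108.6632; Macaulay duration = 6,318.8033 / 1,108.6632 = 5.69948 years.
Modified duration = D_Mac / (1 + y) = 5.69948 / 1.0605 = 5.37433 years.

5.3743 years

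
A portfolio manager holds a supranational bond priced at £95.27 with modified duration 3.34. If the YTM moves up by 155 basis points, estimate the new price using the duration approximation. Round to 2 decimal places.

£90.34

Duration approximation: ΔP/P ≈ -D_mod · Δy = -3.34 × (+0.0155) = -0.051770.
New price ≈ 95.27 × (1 - 0.051770) = 90.3378721.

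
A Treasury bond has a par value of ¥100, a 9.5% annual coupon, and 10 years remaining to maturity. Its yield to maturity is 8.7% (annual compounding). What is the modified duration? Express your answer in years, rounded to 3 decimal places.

6.401 years

Periodic yield y = 0.087. First find Macaulay duration:
  t   CF        PV=CF/(1+0.087)^t    t·PV
  1         9.50         8.7397         8.7397
  2         9.50         8.0402        16.0803
  3         9.50         7.3966        22.1899
  4         9.50         6.8046        27.2186
  5         9.50         6.2600        31.3001
  6         9.50         5.7590        34.5539
  7         9.50         5.2981        37.0864
  8         9.50         4.8740        38.9922
  9         9.50         4.4839        40.3553
  10      109.50        47.5465       475.4651
  Σ                    105.2026       731.9815
P = 105.2026; Macaulay duration = 731.9815 / 105.2026 = 6.95783 years.
Modified duration = D_Mac / (1 + y) = 6.95783 / 1.087 = 6.40094 years.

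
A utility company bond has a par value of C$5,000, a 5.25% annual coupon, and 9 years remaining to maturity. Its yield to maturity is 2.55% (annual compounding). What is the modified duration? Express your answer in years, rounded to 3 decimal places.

7.379 years

Periodic yield y = 0.0255. First find Macaulay duration:
  t   CF        PV=CF/(1+0.0255)^t    t·PV
  1       262.50       255.9727       255.9727
  2       262.50       249.6077       499.2154
  3       262.50       243.4010       730.2029
  4       262.50       237.3486       949.3943
  5       262.50       231.4467     1,157.2335
  6       262.50       225.6916     1,354.1494
  7       262.50       220.0795     1,540.5567
  8       262.50       214.6071     1,716.8564
  9     5,262.50     4,195.3783    37,758.4046
  Σ                  6,073.5331    45,961.9860
P = 6,073.5331; Macaulay duration = 45,961.9860 / 6,073.5331 = 7.56759 years.
Modified duration = D_Mac / (1 + y) = 7.56759 / 1.0255 = 7.37941 years.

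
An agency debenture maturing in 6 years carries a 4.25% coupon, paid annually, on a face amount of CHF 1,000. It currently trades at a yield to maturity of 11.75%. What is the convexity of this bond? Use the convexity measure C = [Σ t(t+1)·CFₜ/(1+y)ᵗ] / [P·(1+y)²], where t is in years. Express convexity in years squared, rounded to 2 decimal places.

28.34

With y = 0.1175:
  t   CF        PV=CF/(1+0.1175)^t    t·PV        t(t+1)·PV
  1        42.50        38.0313        38.0313          76.0626
  2        42.50        34.0325        68.0650         204.1950
  3        42.50        30.4541        91.3624         365.4497
  4        42.50        27.2520       109.0081         545.0405
  5        42.50        24.3866       121.9330         731.5980
  6     1,042.50       535.2921     3,211.7529      22,482.2702
  Σ                    689.4487     3,640.1527      24,404.6161
P = 689.4487.
Convexity = Σ t(t+1)·PV / [P·(1+y)²] = 24,404.6161 / (689.4487 × 1.248806) = 28.34490.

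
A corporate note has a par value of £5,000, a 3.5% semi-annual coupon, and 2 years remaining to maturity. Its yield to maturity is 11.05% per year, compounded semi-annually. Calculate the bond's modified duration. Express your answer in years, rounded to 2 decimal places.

1.84 years

Periodic yield y = 0.05525. First find Macaulay duration:
  t   CF        PV=CF/(1+0.05525)^t    t·PV
  1        87.50        82.9187        82.9187
  2        87.50        78.5773       157.1547
  3        87.50        74.4632       223.3897
  4     5,087.50     4,102.8249    16,411.2995
  Σ                  4,338.7842    16,874.7626
P = 4,338.7842; Macaulay duration = 16,874.7626 / 4,338.7842 = 3.88928 half-year periods = 1.94464 years.
Modified duration = D_Mac / (1 + y) = 1.94464 / 1.05525 = 1.84283 years.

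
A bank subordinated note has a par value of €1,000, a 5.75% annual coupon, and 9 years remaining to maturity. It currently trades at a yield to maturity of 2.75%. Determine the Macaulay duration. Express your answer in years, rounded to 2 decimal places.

Periodic yield y = 0.0275. Discount each cash flow and weight by its year:
  t   CF        PV=CF/(1+0.0275)^t    t·PV
  1        57.50        55.9611        55.9611
  2        57.50        54.4633       108.9267
  3        57.50        53.0057       159.0170
  4        57.50        51.5870       206.3481
  5        57.50        50.2064       251.0318
  6        57.50        48.8626       293.1758
  7        57.50        47.5549       332.8841
  8        57.50        46.2821       370.2569
  9     1,057.50       828.4073     7,455.6654
  Σ                  1,236.3303     9,233.2669
Price P = Σ PV = 1,236.3303.
Macaulay duration = Σ(t·PV) / P = 9,233.2669 / 1,236.3303 = 7.46828 years.

7.47 years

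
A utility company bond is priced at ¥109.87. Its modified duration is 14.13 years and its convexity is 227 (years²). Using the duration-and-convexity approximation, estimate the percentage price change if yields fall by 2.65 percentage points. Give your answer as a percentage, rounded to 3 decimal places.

+45.415%

Duration effect: -D_mod·Δy = -14.13 × (-0.0265) = +0.374445
Convexity effect: ½·C·(Δy)² = 0.5 × 227 × (-0.0265)² = +0.079705375
ΔP/P ≈ +0.374445 + 0.079705375 = +0.454150375
= +45.4150375%.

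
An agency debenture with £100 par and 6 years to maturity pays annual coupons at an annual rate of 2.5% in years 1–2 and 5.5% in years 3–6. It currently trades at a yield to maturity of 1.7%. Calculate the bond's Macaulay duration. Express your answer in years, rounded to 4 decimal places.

5.5419 years

Periodic yield y = 0.017. Discount each cash flow and weight by its year:
  t   CF        PV=CF/(1+0.017)^t    t·PV
  1         2.50         2.4582         2.4582
  2         2.50         2.4171         4.8342
  3         5.50         5.2288        15.6863
  4         5.50         5.1414        20.5655
  5         5.50         5.0554        25.2771
  6       105.50        95.3513       572.1080
  Σ                    115.6522       640.9294
Price P = Σ PV = 115.6522.
Macaulay duration = Σ(t·PV) / P = 640.9294 / 115.6522 = 5.54187 years.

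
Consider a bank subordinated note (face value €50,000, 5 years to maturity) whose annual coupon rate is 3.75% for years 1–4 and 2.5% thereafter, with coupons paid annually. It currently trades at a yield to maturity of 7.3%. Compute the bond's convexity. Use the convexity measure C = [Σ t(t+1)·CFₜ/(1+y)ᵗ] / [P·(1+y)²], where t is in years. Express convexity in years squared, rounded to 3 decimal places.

23.401

With y = 0.073:
  t   CF        PV=CF/(1+0.073)^t    t·PV        t(t+1)·PV
  1     1,875.00     1,747.4371     1,747.4371       3,494.8742
  2     1,875.00     1,628.5527     3,257.1055       9,771.3165
  3     1,875.00     1,517.7565     4,553.2695      18,213.0782
  4     1,875.00     1,414.4982     5,657.9926      28,289.9630
  5    51,250.00    36,032.5717   180,162.8587   1,080,977.1520
  Σ                 42,340.8162   195,378.6634   1,140,746.3839
P = 42,340.8162.
Convexity = Σ t(t+1)·PV / [P·(1+y)²] = 1,140,746.3839 / (42,340.8162 × 1.151329) = 23.40079.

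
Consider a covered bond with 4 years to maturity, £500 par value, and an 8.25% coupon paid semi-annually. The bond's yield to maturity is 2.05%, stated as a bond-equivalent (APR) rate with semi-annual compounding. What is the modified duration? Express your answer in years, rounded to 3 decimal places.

Periodic yield y = 0.01025. First find Macaulay duration:
  t   CF        PV=CF/(1+0.01025)^t    t·PV
  1       20.625        20.4157        20.4157
  2       20.625        20.2086        40.4172
  3       20.625        20.0036        60.0107
  4       20.625        19.8006        79.2024
  5       20.625        19.5997        97.9986
  6       20.625        19.4009       116.4051
  7       20.625        19.2040       134.4281
  8      520.625       479.8375     3,838.6996
  Σ                    618.4705     4,387.5775
P = 618.4705; Macaulay duration = 4,387.5775 / 618.4705 = 7.09424 half-year periods = 3.54712 years.
Modified duration = D_Mac / (1 + y) = 3.54712 / 1.01025 = 3.51113 years.

3.511 years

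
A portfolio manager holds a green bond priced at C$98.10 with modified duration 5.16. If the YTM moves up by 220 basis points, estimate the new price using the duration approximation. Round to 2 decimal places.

Duration approximation: ΔP/P ≈ -D_mod · Δy = -5.16 × (+0.022) = -0.113520.
New price ≈ 98.10 × (1 - 0.113520) = 86.963688.

C$86.96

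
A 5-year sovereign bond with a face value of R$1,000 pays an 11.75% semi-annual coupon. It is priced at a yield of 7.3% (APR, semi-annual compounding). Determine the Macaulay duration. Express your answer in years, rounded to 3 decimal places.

Periodic yield y = 0.0365. Discount each cash flow and weight by its period:
  t   CF        PV=CF/(1+0.0365)^t    t·PV
  1        58.75        56.6811        56.6811
  2        58.75        54.6851       109.3703
  3        58.75        52.7594       158.2782
  4        58.75        50.9015       203.6060
  5        58.75        49.1090       245.5451
  6        58.75        47.3797       284.2780
  7        58.75        45.7112       319.9785
  8        58.75        44.1015       352.8120
  9        58.75        42.5485       382.9364
  10    1,058.75       739.7762     7,397.7621
  Σ                  1,183.6533     9,511.2478
Price P = Σ PV = 1,183.6533.
Macaulay duration = Σ(t·PV) / P = 9,511.2478 / 1,183.6533 = 8.03550 half-year periods.
In years: 8.03550 / 2 = 4.01775 years.

4.018 years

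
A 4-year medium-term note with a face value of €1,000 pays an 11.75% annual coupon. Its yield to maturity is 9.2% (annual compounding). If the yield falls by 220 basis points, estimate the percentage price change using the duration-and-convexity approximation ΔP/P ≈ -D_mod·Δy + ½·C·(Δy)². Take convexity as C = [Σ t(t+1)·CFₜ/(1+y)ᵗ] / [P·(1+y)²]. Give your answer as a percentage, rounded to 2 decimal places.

+7.25%

With y = 0.092:
  t   CF        PV=CF/(1+0.092)^t    t·PV        t(t+1)·PV
  1       117.50       107.6007       107.6007         215.2015
  2       117.50        98.5355       197.0709         591.2128
  3       117.50        90.2339       270.7018       1,082.8074
  4     1,117.50       785.8813     3,143.5254      15,717.6268
  Σ                  1,082.2515     3,718.8989      17,606.8485
P = 1,082.2515; D_Mac = 3.43626 yrs; D_mod = 3.14676 yrs; C = 13.64295.
Duration effect: -3.14676 × (-0.022) = +0.069229
Convexity effect: 0.5 × 13.64295 × (-0.022)² = +0.0033016
ΔP/P ≈ +0.069229 + 0.0033016 = +0.072530 = +7.2530%.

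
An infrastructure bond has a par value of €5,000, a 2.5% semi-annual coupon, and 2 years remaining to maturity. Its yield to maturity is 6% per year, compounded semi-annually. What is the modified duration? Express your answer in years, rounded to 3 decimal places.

1.905 years

Periodic yield y = 0.03. First find Macaulay duration:
  t   CF        PV=CF/(1+0.03)^t    t·PV
  1        62.50        60.6796        60.6796
  2        62.50        58.9122       117.8245
  3        62.50        57.1964       171.5891
  4     5,062.50     4,497.9657    17,991.8627
  Σ                  4,674.7539    18,341.9559
P = 4,674.7539; Macaulay duration = 18,341.9559 / 4,674.7539 = 3.92362 half-year periods = 1.96181 years.
Modified duration = D_Mac / (1 + y) = 1.96181 / 1.03 = 1.90467 years.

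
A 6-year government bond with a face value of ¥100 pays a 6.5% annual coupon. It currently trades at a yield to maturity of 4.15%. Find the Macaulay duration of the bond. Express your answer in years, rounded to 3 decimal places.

5.209 years

Periodic yield y = 0.0415. Discount each cash flow and weight by its year:
  t   CF        PV=CF/(1+0.0415)^t    t·PV
  1         6.50         6.2410         6.2410
  2         6.50         5.9923        11.9846
  3         6.50         5.7535        17.2606
  4         6.50         5.5243        22.0971
  5         6.50         5.3042        26.5208
  6       106.50        83.4438       500.6627
  Σ                    112.2591       584.7669
Price P = Σ PV = 112.2591.
Macaulay duration = Σ(t·PV) / P = 584.7669 / 112.2591 = 5.20908 years.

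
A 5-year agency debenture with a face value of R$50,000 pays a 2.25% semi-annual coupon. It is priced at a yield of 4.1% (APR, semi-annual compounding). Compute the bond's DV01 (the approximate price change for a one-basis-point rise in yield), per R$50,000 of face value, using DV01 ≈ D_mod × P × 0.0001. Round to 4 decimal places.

Periodic yield y = 0.0205.
  t   CF        PV=CF/(1+0.0205)^t    t·PV
  1       562.50       551.2004       551.2004
  2       562.50       540.1278     1,080.2555
  3       562.50       529.2776     1,587.8327
  4       562.50       518.6454     2,074.5814
  5       562.50       508.2267     2,541.1335
  6       562.50       498.0173     2,988.1041
  7       562.50       488.0131     3,416.0916
  8       562.50       478.2098     3,825.6782
  9       562.50       468.6034     4,217.4307
  10   50,562.50    41,276.0803   412,760.8028
  Σ                 45,856.4017   435,043.1110
P = 45,856.4017; D_Mac = 9.48707 half-year periods = 4.74354 yrs; D_mod = 4.64825 yrs.
DV01 ≈ 4.64825 × 45,856.4017 × 0.0001 = 21.315194.

R$21.3152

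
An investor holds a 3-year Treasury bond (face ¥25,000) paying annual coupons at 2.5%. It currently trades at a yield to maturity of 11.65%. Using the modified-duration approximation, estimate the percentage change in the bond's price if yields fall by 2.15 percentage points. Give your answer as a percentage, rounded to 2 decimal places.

+5.62%

Periodic yield y = 0.1165. Modified duration first:
  t   CF        PV=CF/(1+0.1165)^t    t·PV
  1       625.00       559.7850       559.7850
  2       625.00       501.3749     1,002.7497
  3    25,625.00    18,411.4372    55,234.3117
  Σ                 19,472.5972    56,796.8465
P = 19,472.5972; D_Mac = 2.91676 yrs; D_mod = 2.91676/(1+0.1165) = 2.61241 yrs.
ΔP/P ≈ -D_mod · Δy = -2.61241 × (-0.0215) = +0.056167 = +5.6167%.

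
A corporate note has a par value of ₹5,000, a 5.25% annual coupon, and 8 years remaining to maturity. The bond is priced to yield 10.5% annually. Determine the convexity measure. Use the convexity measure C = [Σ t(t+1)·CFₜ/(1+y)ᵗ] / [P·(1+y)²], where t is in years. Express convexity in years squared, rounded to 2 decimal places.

44.34

With y = 0.105:
  t   CF        PV=CF/(1+0.105)^t    t·PV        t(t+1)·PV
  1       262.50       237.5566       237.5566         475.1131
  2       262.50       214.9833       429.9666       1,289.8999
  3       262.50       194.5550       583.6651       2,334.6604
  4       262.50       176.0679       704.2716       3,521.3581
  5       262.50       159.3375       796.6874       4,780.1241
  6       262.50       144.1968       865.1808       6,056.2658
  7       262.50       130.4948       913.4639       7,307.7114
  8     5,262.50     2,367.5212    18,940.1700     170,461.5296
  Σ                  3,624.7132    23,470.9620     196,226.6624
P = 3,624.7132.
Convexity = Σ t(t+1)·PV / [P·(1+y)²] = 196,226.6624 / (3,624.7132 × 1.221025) = 44.33634.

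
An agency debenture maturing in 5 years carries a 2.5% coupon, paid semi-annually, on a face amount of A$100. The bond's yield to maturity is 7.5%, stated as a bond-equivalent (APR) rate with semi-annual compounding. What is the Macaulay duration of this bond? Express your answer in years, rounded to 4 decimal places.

4.6898 years

Periodic yield y = 0.0375. Discount each cash flow and weight by its period:
  t   CF        PV=CF/(1+0.0375)^t    t·PV
  1         1.25         1.2048         1.2048
  2         1.25         1.1613         2.3225
  3         1.25         1.1193         3.3579
  4         1.25         1.0788         4.3154
  5         1.25         1.0398         5.1992
  6         1.25         1.0023         6.0136
  7         1.25         0.9660         6.7623
  8         1.25         0.9311         7.4490
  9         1.25         0.8975         8.0772
  10      101.25        70.0671       700.6707
  Σ                     79.4680       745.3725
Price P = Σ PV = 79.4680.
Macaulay duration = Σ(t·PV) / P = 745.3725 / 79.4680 = 9.37953 half-year periods.
In years: 9.37953 / 2 = 4.68976 years.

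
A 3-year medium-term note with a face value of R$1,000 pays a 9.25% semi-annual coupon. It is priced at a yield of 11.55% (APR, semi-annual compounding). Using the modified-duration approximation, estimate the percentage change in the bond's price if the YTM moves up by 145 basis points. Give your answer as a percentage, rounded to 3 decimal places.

Periodic yield y = 0.05775. Modified duration first:
  t   CF        PV=CF/(1+0.05775)^t    t·PV
  1        46.25        43.7249        43.7249
  2        46.25        41.3376        82.6753
  3        46.25        39.0807       117.2422
  4        46.25        36.9470       147.7881
  5        46.25        34.9298       174.6492
  6     1,046.25       747.0287     4,482.1720
  Σ                    943.0488     5,048.2517
P = 943.0488; D_Mac = 5.35312 half-year periods = 2.67656 yrs; D_mod = 2.67656/(1+0.05775) = 2.53043 yrs.
ΔP/P ≈ -D_mod · Δy = -2.53043 × (+0.0145) = -0.036691 = -3.6691%.

-3.669%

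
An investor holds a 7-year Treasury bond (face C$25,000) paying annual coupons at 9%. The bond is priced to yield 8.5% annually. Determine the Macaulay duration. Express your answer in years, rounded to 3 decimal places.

Periodic yield y = 0.085. Discount each cash flow and weight by its year:
  t   CF        PV=CF/(1+0.085)^t    t·PV
  1     2,250.00     2,073.7327     2,073.7327
  2     2,250.00     1,911.2744     3,822.5488
  3     2,250.00     1,761.5432     5,284.6297
  4     2,250.00     1,623.5421     6,494.1686
  5     2,250.00     1,496.3522     7,481.7610
  6     2,250.00     1,379.1265     8,274.7587
  7    27,250.00    15,394.2431   107,759.7014
  Σ                 25,639.8142   141,191.3009
Price P = Σ PV = 25,639.8142.
Macaulay duration = Σ(t·PV) / P = 141,191.3009 / 25,639.8142 = 5.50672 years.

5.507 years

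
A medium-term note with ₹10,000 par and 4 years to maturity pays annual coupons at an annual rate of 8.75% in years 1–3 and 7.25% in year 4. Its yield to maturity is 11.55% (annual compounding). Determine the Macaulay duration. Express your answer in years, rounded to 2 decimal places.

3.51 years

Periodic yield y = 0.1155. Discount each cash flow and weight by its year:
  t   CF        PV=CF/(1+0.1155)^t    t·PV
  1       875.00       784.4016       784.4016
  2       875.00       703.1839     1,406.3678
  3       875.00       630.3755     1,891.1265
  4    10,725.00     6,926.5824    27,706.3294
  Σ                  9,044.5434    31,788.2253
Price P = Σ PV = 9,044.5434.
Macaulay duration = Σ(t·PV) / P = 31,788.2253 / 9,044.5434 = 3.51463 years.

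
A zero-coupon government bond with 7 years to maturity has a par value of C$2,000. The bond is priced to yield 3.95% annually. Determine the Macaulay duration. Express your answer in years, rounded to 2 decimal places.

A zero-coupon bond has a single cash flow at maturity, so its Macaulay duration equals its maturity: 7 years.

7.00 years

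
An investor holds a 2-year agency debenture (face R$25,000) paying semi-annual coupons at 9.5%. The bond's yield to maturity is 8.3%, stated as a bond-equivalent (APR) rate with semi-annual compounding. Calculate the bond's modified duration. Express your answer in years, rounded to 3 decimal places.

1.795 years

Periodic yield y = 0.0415. First find Macaulay duration:
  t   CF        PV=CF/(1+0.0415)^t    t·PV
  1     1,187.50     1,140.1824     1,140.1824
  2     1,187.50     1,094.7503     2,189.5006
  3     1,187.50     1,051.1285     3,153.3854
  4    26,187.50    22,256.5038    89,026.0151
  Σ                 25,542.5650    95,509.0835
P = 25,542.5650; Macaulay duration = 95,509.0835 / 25,542.5650 = 3.73921 half-year periods = 1.86961 years.
Modified duration = D_Mac / (1 + y) = 1.86961 / 1.0415 = 1.79511 years.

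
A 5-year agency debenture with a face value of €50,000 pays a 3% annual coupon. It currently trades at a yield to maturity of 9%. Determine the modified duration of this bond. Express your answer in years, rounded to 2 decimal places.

4.28 years

Periodic yield y = 0.09. First find Macaulay duration:
  t   CF        PV=CF/(1+0.09)^t    t·PV
  1     1,500.00     1,376.1468     1,376.1468
  2     1,500.00     1,262.5200     2,525.0400
  3     1,500.00     1,158.2752     3,474.8257
  4     1,500.00     1,062.6378     4,250.5513
  5    51,500.00    33,471.4664   167,357.3320
  Σ                 38,331.0462   178,983.8957
P = 38,331.0462; Macaulay duration = 178,983.8957 / 38,331.0462 = 4.66942 years.
Modified duration = D_Mac / (1 + y) = 4.66942 / 1.09 = 4.28387 years.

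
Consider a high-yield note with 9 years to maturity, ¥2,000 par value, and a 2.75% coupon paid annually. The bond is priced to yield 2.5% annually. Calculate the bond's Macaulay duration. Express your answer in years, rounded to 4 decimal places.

Periodic yield y = 0.025. Discount each cash flow and weight by its year:
  t   CF        PV=CF/(1+0.025)^t    t·PV
  1        55.00        53.6585        53.6585
  2        55.00        52.3498       104.6996
  3        55.00        51.0730       153.2189
  4        55.00        49.8273       199.3091
  5        55.00        48.6120       243.0599
  6        55.00        47.4263       284.5580
  7        55.00        46.2696       323.8871
  8        55.00        45.1411       361.1285
  9     2,055.00     1,645.4968    14,809.4711
  Σ                  2,039.8543    16,532.9907
Price P = Σ PV = 2,039.8543.
Macaulay duration = Σ(t·PV) / P = 16,532.9907 / 2,039.8543 = 8.10499 years.

8.1050 years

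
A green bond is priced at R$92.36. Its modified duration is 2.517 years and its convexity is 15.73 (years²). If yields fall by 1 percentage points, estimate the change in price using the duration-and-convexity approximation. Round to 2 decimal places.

Duration effect: -D_mod·Δy = -2.517 × (-0.01) = +0.025170
Convexity effect: ½·C·(Δy)² = 0.5 × 15.73 × (-0.01)² = +0.0007865
ΔP/P ≈ +0.025170 + 0.0007865 = +0.0259565
ΔP ≈ 92.36 × (+0.0259565) = +2.39734234.

+R$2.40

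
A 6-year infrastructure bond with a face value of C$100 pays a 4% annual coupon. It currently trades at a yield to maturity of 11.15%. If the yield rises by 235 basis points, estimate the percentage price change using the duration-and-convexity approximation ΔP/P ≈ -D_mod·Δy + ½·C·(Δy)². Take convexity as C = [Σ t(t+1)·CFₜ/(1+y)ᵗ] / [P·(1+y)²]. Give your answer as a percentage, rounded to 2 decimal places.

-10.46%

With y = 0.1115:
  t   CF        PV=CF/(1+0.1115)^t    t·PV        t(t+1)·PV
  1         4.00         3.5987         3.5987           7.1975
  2         4.00         3.2377         6.4755          19.4264
  3         4.00         2.9129         8.7388          34.9553
  4         4.00         2.6207        10.4829          52.4146
  5         4.00         2.3578        11.7892          70.7349
  6       104.00        55.1539       330.9236       2,316.4655
  Σ                     69.8819       372.0087       2,501.1941
P = 69.8819; D_Mac = 5.32339 yrs; D_mod = 4.78938 yrs; C = 28.97101.
Duration effect: -4.78938 × (+0.0235) = -0.112550
Convexity effect: 0.5 × 28.97101 × (0.0235)² = +0.0079996
ΔP/P ≈ -0.112550 + 0.0079996 = -0.104551 = -10.4551%.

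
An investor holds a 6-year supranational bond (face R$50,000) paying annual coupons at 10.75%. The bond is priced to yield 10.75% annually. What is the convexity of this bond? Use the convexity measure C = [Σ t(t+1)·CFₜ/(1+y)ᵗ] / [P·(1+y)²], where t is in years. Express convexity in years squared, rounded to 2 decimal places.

With y = 0.1075:
  t   CF        PV=CF/(1+0.1075)^t    t·PV        t(t+1)·PV
  1     5,375.00     4,853.2731     4,853.2731       9,706.5463
  2     5,375.00     4,382.1879     8,764.3759      26,293.1276
  3     5,375.00     3,956.8288    11,870.4865      47,481.9460
  4     5,375.00     3,572.7574    14,291.0297      71,455.1483
  5     5,375.00     3,225.9661    16,129.8303      96,778.9818
  6    55,375.00    30,008.9866   180,053.9197   1,260,377.4380
  Σ                 50,000.0000   235,962.9152   1,512,093.1880
P = 50,000.0000.
Convexity = Σ t(t+1)·PV / [P·(1+y)²] = 1,512,093.1880 / (50,000.0000 × 1.226556) = 24.65591.

24.66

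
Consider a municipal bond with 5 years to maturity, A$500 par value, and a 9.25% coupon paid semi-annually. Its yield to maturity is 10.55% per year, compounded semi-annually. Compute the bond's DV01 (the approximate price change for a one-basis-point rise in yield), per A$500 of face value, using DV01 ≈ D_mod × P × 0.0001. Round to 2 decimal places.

Periodic yield y = 0.05275.
  t   CF        PV=CF/(1+0.05275)^t    t·PV
  1       23.125        21.9663        21.9663
  2       23.125        20.8656        41.7312
  3       23.125        19.8201        59.4603
  4       23.125        18.8270        75.3079
  5       23.125        17.8836        89.4181
  6       23.125        16.9875       101.9252
  7       23.125        16.1363       112.9544
  8       23.125        15.3278       122.6224
  9       23.125        14.5598       131.0379
  10     523.125       312.8621     3,128.6211
  Σ                    475.2362     3,885.0449
P = 475.2362; D_Mac = 8.17498 half-year periods = 4.08749 yrs; D_mod = 3.88268 yrs.
DV01 ≈ 3.88268 × 475.2362 × 0.0001 = 0.184519.

A$0.18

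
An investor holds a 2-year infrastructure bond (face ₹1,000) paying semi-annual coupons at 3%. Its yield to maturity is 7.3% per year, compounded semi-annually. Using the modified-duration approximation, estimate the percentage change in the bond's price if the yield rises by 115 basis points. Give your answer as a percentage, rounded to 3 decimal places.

Periodic yield y = 0.0365. Modified duration first:
  t   CF        PV=CF/(1+0.0365)^t    t·PV
  1        15.00        14.4718        14.4718
  2        15.00        13.9622        27.9243
  3        15.00        13.4705        40.4115
  4     1,015.00       879.4048     3,517.6191
  Σ                    921.3092     3,600.4266
P = 921.3092; D_Mac = 3.90795 half-year periods = 1.95397 yrs; D_mod = 1.95397/(1+0.0365) = 1.88516 yrs.
ΔP/P ≈ -D_mod · Δy = -1.88516 × (+0.0115) = -0.021679 = -2.1679%.

-2.168%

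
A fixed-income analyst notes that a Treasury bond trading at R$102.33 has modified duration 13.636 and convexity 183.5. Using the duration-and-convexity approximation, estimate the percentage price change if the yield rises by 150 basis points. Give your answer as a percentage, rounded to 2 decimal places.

Duration effect: -D_mod·Δy = -13.636 × (+0.015) = -0.204540
Convexity effect: ½·C·(Δy)² = 0.5 × 183.5 × (0.015)² = +0.02064375
ΔP/P ≈ -0.204540 + 0.02064375 = -0.18389625
= -18.389625%.

-18.39%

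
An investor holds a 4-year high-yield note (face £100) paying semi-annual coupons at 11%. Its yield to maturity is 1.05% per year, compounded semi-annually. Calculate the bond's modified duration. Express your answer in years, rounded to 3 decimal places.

3.436 years

Periodic yield y = 0.00525. First find Macaulay duration:
  t   CF        PV=CF/(1+0.00525)^t    t·PV
  1         5.50         5.4713         5.4713
  2         5.50         5.4427        10.8854
  3         5.50         5.4143        16.2428
  4         5.50         5.3860        21.5440
  5         5.50         5.3579        26.7894
  6         5.50         5.3299        31.9793
  7         5.50         5.3021        37.1144
  8       105.50       101.1719       809.3750
  Σ                    138.8759       959.4016
P = 138.8759; Macaulay duration = 959.4016 / 138.8759 = 6.90834 half-year periods = 3.45417 years.
Modified duration = D_Mac / (1 + y) = 3.45417 / 1.00525 = 3.43613 years.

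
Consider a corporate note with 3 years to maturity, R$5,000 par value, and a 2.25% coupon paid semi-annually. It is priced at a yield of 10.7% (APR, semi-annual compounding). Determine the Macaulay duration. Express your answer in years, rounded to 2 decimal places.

Periodic yield y = 0.0535. Discount each cash flow and weight by its period:
  t   CF        PV=CF/(1+0.0535)^t    t·PV
  1        56.25        53.3935        53.3935
  2        56.25        50.6820       101.3639
  3        56.25        48.1082       144.3245
  4        56.25        45.6651       182.6604
  5        56.25        43.3461       216.7304
  6     5,056.25     3,698.4632    22,190.7791
  Σ                  3,939.6579    22,889.2518
Price P = Σ PV = 3,939.6579.
Macaulay duration = Σ(t·PV) / P = 22,889.2518 / 3,939.6579 = 5.80996 half-year periods.
In years: 5.80996 / 2 = 2.90498 years.

2.90 years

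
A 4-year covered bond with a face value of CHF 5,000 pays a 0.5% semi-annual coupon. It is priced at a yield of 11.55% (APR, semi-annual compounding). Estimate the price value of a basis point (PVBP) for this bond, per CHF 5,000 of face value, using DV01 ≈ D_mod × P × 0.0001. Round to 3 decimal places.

CHF 1.222

Periodic yield y = 0.05775.
  t   CF        PV=CF/(1+0.05775)^t    t·PV
  1        12.50        11.8175        11.8175
  2        12.50        11.1723        22.3447
  3        12.50        10.5624        31.6871
  4        12.50         9.9857        39.9427
  5        12.50         9.4405        47.2025
  6        12.50         8.9251        53.5504
  7        12.50         8.4378        59.0645
  8     5,012.50     3,198.8223    25,590.5783
  Σ                  3,269.1636    25,856.1878
P = 3,269.1636; D_Mac = 7.90911 half-year periods = 3.95456 yrs; D_mod = 3.73865 yrs.
DV01 ≈ 3.73865 × 3,269.1636 × 0.0001 = 1.222226.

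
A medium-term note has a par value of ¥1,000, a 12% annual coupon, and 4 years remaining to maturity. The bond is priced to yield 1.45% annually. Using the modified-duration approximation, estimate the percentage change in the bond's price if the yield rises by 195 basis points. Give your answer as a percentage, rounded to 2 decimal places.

-6.73%

Periodic yield y = 0.0145. Modified duration first:
  t   CF        PV=CF/(1+0.0145)^t    t·PV
  1       120.00       118.2849       118.2849
  2       120.00       116.5943       233.1885
  3       120.00       114.9278       344.7834
  4     1,120.00     1,057.3282     4,229.3128
  Σ                  1,407.1351     4,925.5696
P = 1,407.1351; D_Mac = 3.50042 yrs; D_mod = 3.50042/(1+0.0145) = 3.45039 yrs.
ΔP/P ≈ -D_mod · Δy = -3.45039 × (+0.0195) = -0.067283 = -6.7283%.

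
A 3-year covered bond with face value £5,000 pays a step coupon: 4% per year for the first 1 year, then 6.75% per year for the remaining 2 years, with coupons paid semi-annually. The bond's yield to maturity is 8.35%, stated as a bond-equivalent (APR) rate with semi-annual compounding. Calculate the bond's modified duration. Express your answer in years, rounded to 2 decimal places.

2.70 years

Periodic yield y = 0.04175. First find Macaulay duration:
  t   CF        PV=CF/(1+0.04175)^t    t·PV
  1       100.00        95.9923        95.9923
  2       100.00        92.1453       184.2905
  3       168.75       149.2634       447.7901
  4       168.75       143.2814       573.1255
  5       168.75       137.5391       687.6956
  6     5,168.75     4,043.9378    24,263.6271
  Σ                  4,662.1593    26,252.5211
P = 4,662.1593; Macaulay duration = 26,252.5211 / 4,662.1593 = 5.63098 half-year periods = 2.81549 years.
Modified duration = D_Mac / (1 + y) = 2.81549 / 1.04175 = 2.70265 years.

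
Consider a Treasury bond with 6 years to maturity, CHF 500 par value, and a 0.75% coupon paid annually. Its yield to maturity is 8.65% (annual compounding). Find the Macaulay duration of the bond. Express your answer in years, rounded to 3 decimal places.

5.855 years

Periodic yield y = 0.0865. Discount each cash flow and weight by its year:
  t   CF        PV=CF/(1+0.0865)^t    t·PV
  1         3.75         3.4514         3.4514
  2         3.75         3.1767         6.3533
  3         3.75         2.9238         8.7713
  4         3.75         2.6910        10.7640
  5         3.75         2.4768        12.3838
  6       503.75       306.2222     1,837.3332
  Σ                    320.9418     1,879.0570
Price P = Σ PV = 320.9418.
Macaulay duration = Σ(t·PV) / P = 1,879.0570 / 320.9418 = 5.85482 years.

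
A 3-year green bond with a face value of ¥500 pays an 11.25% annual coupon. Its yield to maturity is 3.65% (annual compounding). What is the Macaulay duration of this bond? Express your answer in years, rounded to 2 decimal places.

2.73 years

Periodic yield y = 0.0365. Discount each cash flow and weight by its year:
  t   CF        PV=CF/(1+0.0365)^t    t·PV
  1        56.25        54.2692        54.2692
  2        56.25        52.3581       104.7162
  3       556.25       499.5306     1,498.5918
  Σ                    606.1579     1,657.5772
Price P = Σ PV = 606.1579.
Macaulay duration = Σ(t·PV) / P = 1,657.5772 / 606.1579 = 2.73456 years.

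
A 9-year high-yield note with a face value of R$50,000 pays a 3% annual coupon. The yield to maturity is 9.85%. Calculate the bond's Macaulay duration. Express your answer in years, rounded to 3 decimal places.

7.669 years

Periodic yield y = 0.0985. Discount each cash flow and weight by its year:
  t   CF        PV=CF/(1+0.0985)^t    t·PV
  1     1,500.00     1,365.4984     1,365.4984
  2     1,500.00     1,243.0573     2,486.1145
  3     1,500.00     1,131.5951     3,394.7854
  4     1,500.00     1,030.1276     4,120.5103
  5     1,500.00       937.7584     4,688.7919
  6     1,500.00       853.6717     5,122.0303
  7     1,500.00       777.1249     5,439.8744
  8     1,500.00       707.4419     5,659.5351
  9    51,500.00    22,110.9131   198,998.2179
  Σ                 30,157.1884   231,275.3582
Price P = Σ PV = 30,157.1884.
Macaulay duration = Σ(t·PV) / P = 231,275.3582 / 30,157.1884 = 7.66900 years.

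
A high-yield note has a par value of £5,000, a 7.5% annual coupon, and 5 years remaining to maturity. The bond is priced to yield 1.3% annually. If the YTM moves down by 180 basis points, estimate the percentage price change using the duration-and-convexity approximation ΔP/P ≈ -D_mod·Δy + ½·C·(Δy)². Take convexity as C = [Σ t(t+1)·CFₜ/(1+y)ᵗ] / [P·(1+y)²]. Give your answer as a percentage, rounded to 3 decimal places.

With y = 0.013:
  t   CF        PV=CF/(1+0.013)^t    t·PV        t(t+1)·PV
  1       375.00       370.1876       370.1876         740.3751
  2       375.00       365.4369       730.8738       2,192.6213
  3       375.00       360.7472     1,082.2415       4,328.9660
  4       375.00       356.1176     1,424.4706       7,122.3528
  5     5,375.00     5,038.8478    25,194.2391     151,165.4344
  Σ                  6,491.3371    28,802.0125     165,549.7497
P = 6,491.3371; D_Mac = 4.43699 yrs; D_mod = 4.38005 yrs; C = 24.85281.
Duration effect: -4.38005 × (-0.018) = +0.078841
Convexity effect: 0.5 × 24.85281 × (-0.018)² = +0.0040262
ΔP/P ≈ +0.078841 + 0.0040262 = +0.082867 = +8.2867%.

+8.287%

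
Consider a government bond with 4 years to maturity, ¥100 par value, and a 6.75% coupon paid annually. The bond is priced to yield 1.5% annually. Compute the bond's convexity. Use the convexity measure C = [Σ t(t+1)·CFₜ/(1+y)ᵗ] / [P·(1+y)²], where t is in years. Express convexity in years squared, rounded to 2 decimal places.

With y = 0.015:
  t   CF        PV=CF/(1+0.015)^t    t·PV        t(t+1)·PV
  1         6.75         6.6502         6.6502          13.3005
  2         6.75         6.5520        13.1039          39.3118
  3         6.75         6.4551        19.3654          77.4617
  4       106.75       100.5782       402.3127       2,011.5633
  Σ                    120.2355       441.4323       2,141.6373
P = 120.2355.
Convexity = Σ t(t+1)·PV / [P·(1+y)²] = 2,141.6373 / (120.2355 × 1.030225) = 17.28945.

17.29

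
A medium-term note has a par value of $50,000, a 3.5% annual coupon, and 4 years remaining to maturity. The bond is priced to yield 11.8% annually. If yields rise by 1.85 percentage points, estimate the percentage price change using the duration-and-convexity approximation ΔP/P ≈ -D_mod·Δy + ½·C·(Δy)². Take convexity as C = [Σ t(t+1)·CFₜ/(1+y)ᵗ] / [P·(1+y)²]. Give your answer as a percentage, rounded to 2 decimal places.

-5.98%

With y = 0.118:
  t   CF        PV=CF/(1+0.118)^t    t·PV        t(t+1)·PV
  1     1,750.00     1,565.2952     1,565.2952       3,130.5903
  2     1,750.00     1,400.0851     2,800.1703       8,400.5108
  3     1,750.00     1,252.3123     3,756.9368      15,027.7473
  4    51,750.00    33,124.0278   132,496.1110     662,480.5552
  Σ                 37,341.7203   140,618.5133     689,039.4036
P = 37,341.7203; D_Mac = 3.76572 yrs; D_mod = 3.36827 yrs; C = 14.76271.
Duration effect: -3.36827 × (+0.0185) = -0.062313
Convexity effect: 0.5 × 14.76271 × (0.0185)² = +0.0025263
ΔP/P ≈ -0.062313 + 0.0025263 = -0.059787 = -5.9787%.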